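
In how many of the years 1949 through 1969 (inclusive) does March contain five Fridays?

9

March has 31 days; it has five Fridays when Friday falls among the first (month-length − 28) days — i.e. when March 1 is one of Friday/Thursday/Wednesday.
March 1 by year: 1949:Tue 1950:Wed✓ 1951:Thu✓ 1952:Sat 1953:Sun 1954:Mon 1955:Tue 1956:Thu✓ 1957:Fri✓ 1958:Sat 1959:Sun 1960:Tue 1961:Wed✓ 1962:Thu✓ 1963:Fri✓ 1964:Sun 1965:Mon 1966:Tue 1967:Wed✓ 1968:Fri✓ 1969:Sat
Years with five Fridays: 1950, 1951, 1956, 1957, 1961, 1962, 1963, 1967, 1968 → 9.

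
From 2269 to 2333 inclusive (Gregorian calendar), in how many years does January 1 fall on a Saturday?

Track January 1's weekday year by year (advancing +1, or +2 across a Feb 29):
  2269: Fri  2270: Sat (+1) ✓  2271: Sun (+1)  2272: Mon (+1)  2273: Wed (+2)
  2274: Thu (+1)  2275: Fri (+1)  2276: Sat (+1) ✓  2277: Mon (+2)  2278: Tue (+1)
  2279: Wed (+1)  2280: Thu (+1)  2281: Sat (+2) ✓  2282: Sun (+1)  … (37 more years) …
  2320: Thu (+1)  2321: Sat (+2) ✓  2322: Sun (+1)  2323: Mon (+1)  2324: Tue (+1)
  2325: Thu (+2)  2326: Fri (+1)  2327: Sat (+1) ✓  2328: Sun (+1)  2329: Tue (+2)
  2330: Wed (+1)  2331: Thu (+1)  2332: Fri (+1)  2333: Sun (+2)
Saturday years: 2270, 2276, 2281, 2287, 2298, 2310, 2316, 2321, 2327 — 9 in total.

9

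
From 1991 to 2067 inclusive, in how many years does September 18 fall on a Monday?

Track September 18's weekday year by year (advancing +1, or +2 across a Feb 29):
  1991: Wed  1992: Fri (+2)  1993: Sat (+1)  1994: Sun (+1)  1995: Mon (+1) ✓
  1996: Wed (+2)  1997: Thu (+1)  1998: Fri (+1)  1999: Sat (+1)  2000: Mon (+2) ✓
  2001: Tue (+1)  2002: Wed (+1)  2003: Thu (+1)  2004: Sat (+2)  … (49 more years) …
  2054: Fri (+1)  2055: Sat (+1)  2056: Mon (+2) ✓  2057: Tue (+1)  2058: Wed (+1)
  2059: Thu (+1)  2060: Sat (+2)  2061: Sun (+1)  2062: Mon (+1) ✓  2063: Tue (+1)
  2064: Thu (+2)  2065: Fri (+1)  2066: Sat (+1)  2067: Sun (+1)
Monday years: 1995, 2000, 2006, 2017, 2023, 2028, 2034, 2045, 2051, 2056, 2062 — 11 in total.

11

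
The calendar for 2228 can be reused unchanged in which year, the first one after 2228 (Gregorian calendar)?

2256

Two years share a calendar iff Jan 1 falls on the same weekday and both are leap or both are common. 2228: Jan 1 is Tuesday, leap year.
2229: Jan 1 Thursday, common
2230: Jan 1 Friday, common
2231: Jan 1 Saturday, common
2232: Jan 1 Sunday, leap
2233: Jan 1 Tuesday, common
2234: Jan 1 Wednesday, common
2235: Jan 1 Thursday, common
2236: Jan 1 Friday, leap
2237: Jan 1 Sunday, common
2238: Jan 1 Monday, common
2239: Jan 1 Tuesday, common
2240: Jan 1 Wednesday, leap
2241: Jan 1 Friday, common
2242: Jan 1 Saturday, common
2243: Jan 1 Sunday, common
2244: Jan 1 Monday, leap
2245: Jan 1 Wednesday, common
2246: Jan 1 Thursday, common
2247: Jan 1 Friday, common
2248: Jan 1 Saturday, leap
2249: Jan 1 Monday, common
2250: Jan 1 Tuesday, common
2251: Jan 1 Wednesday, common
2252: Jan 1 Thursday, leap
2253: Jan 1 Saturday, common
2254: Jan 1 Sunday, common
2255: Jan 1 Monday, common
2256: Jan 1 Tuesday, leap
2256 matches on both conditions.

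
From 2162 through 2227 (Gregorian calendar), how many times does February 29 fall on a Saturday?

Leap years in 2162–2227: 15 of them.
Feb 29 weekday advances by 5 (mod 7) from one leap year to the next four years later (or differs when a century non-leap intervenes).
Leap-day weekdays: 2164:Wed 2168:Mon 2172:Sat✓ 2176:Thu 2180:Tue 2184:Sun 2188:Fri 2192:Wed 2196:Mon 2204:Wed 2208:Mon 2212:Sat✓ 2216:Thu 2220:Tue 2224:Sun
Saturday: 2172, 2212 → 2.

2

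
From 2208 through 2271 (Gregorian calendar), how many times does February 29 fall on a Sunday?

2

Leap years in 2208–2271: 16 of them.
Feb 29 weekday advances by 5 (mod 7) from one leap year to the next four years later (or differs when a century non-leap intervenes).
Leap-day weekdays: 2208:Mon 2212:Sat 2216:Thu 2220:Tue 2224:Sun✓ 2228:Fri 2232:Wed 2236:Mon 2240:Sat 2244:Thu 2248:Tue 2252:Sun✓ 2256:Fri 2260:Wed 2264:Mon 2268:Sat
Sunday: 2224, 2252 → 2.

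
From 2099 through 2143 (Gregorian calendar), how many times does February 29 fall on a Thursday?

1

Leap years in 2099–2143: 10 of them.
Feb 29 weekday advances by 5 (mod 7) from one leap year to the next four years later (or differs when a century non-leap intervenes).
Leap-day weekdays: 2104:Fri 2108:Wed 2112:Mon 2116:Sat 2120:Thu✓ 2124:Tue 2128:Sun 2132:Fri 2136:Wed 2140:Mon
Thursday: 2120 → 1.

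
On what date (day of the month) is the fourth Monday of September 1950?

September 1, 1950 is a Friday, so the first Monday is the 4th.
The fourth Monday is 4 + 21 = 25.

25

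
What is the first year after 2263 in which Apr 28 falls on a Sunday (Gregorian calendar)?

2267

From one year to the next, a fixed date's weekday advances by 1, or by 2 when a Feb 29 lies between the two dates.
2263: April 28 is Tuesday.
2264: Thursday (+2)
2265: Friday (+1)
2266: Saturday (+1)
2267: Sunday (+1)
Apr 28 falls on a Sunday in 2267.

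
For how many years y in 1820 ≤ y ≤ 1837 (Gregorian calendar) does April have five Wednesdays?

5

April has 30 days; it has five Wednesdays when Wednesday falls among the first (month-length − 28) days — i.e. when April 1 is one of Wednesday/Tuesday.
April 1 by year: 1820:Sat 1821:Sun 1822:Mon 1823:Tue✓ 1824:Thu 1825:Fri 1826:Sat 1827:Sun 1828:Tue✓ 1829:Wed✓ 1830:Thu 1831:Fri 1832:Sun 1833:Mon 1834:Tue✓ 1835:Wed✓ 1836:Fri 1837:Sat
Years with five Wednesdays: 1823, 1828, 1829, 1834, 1835 → 5.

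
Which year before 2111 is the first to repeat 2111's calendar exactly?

Two years share a calendar iff Jan 1 falls on the same weekday and both are leap or both are common. 2111: Jan 1 is Thursday, common year.
2110: Jan 1 Wednesday, common
2109: Jan 1 Tuesday, common
2108: Jan 1 Sunday, leap
2107: Jan 1 Saturday, common
2106: Jan 1 Friday, common
2105: Jan 1 Thursday, common
2105 matches on both conditions.

2105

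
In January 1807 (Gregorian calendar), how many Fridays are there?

January 1807 has 31 days and begins on Thursday.
The first Friday is January 2.
Fridays fall on 2, 9, 16, 23, 30 — that's 5.

5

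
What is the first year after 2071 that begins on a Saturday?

Jan 1 advances by 2 weekdays after a leap year and by 1 after a common year.
2071: Jan 1 is Thursday.
2072: Friday (leap)
2073: Sunday
2074: Monday
2075: Tuesday
2076: Wednesday (leap)
2077: Friday
2078: Saturday
2078 begins on a Saturday

2078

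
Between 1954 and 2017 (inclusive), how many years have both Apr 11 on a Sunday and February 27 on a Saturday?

Check each year's weekday for Apr 11 and February 27:
  1954: Sun/Sat ✓  1955: Mon/Sun  1956: Wed/Mon  1957: Thu/Wed  1958: Fri/Thu  1959: Sat/Fri  1960: Mon/Sat  1961: Tue/Mon  1962: Wed/Tue  1963: Thu/Wed  1964: Sat/Thu  1965: Sun/Sat ✓  1966: Mon/Sun  1967: Tue/Mon  …(36 more)…  2004: Sun/Fri  2005: Mon/Sun  2006: Tue/Mon  2007: Wed/Tue  2008: Fri/Wed  2009: Sat/Fri  2010: Sun/Sat ✓  2011: Mon/Sun  2012: Wed/Mon  2013: Thu/Wed  2014: Fri/Thu  2015: Sat/Fri  2016: Mon/Sat  2017: Tue/Mon
Both conditions hold in: 1954, 1965, 1971, 1982, 1993, 1999, 2010 — 7.

7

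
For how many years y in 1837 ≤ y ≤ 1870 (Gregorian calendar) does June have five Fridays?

June has 30 days; it has five Fridays when Friday falls among the first (month-length − 28) days — i.e. when June 1 is one of Friday/Thursday.
June 1 by year: 1837:Thu✓ 1838:Fri✓ 1839:Sat 1840:Mon 1841:Tue 1842:Wed 1843:Thu✓ 1844:Sat 1845:Sun 1846:Mon 1847:Tue 1848:Thu✓ 1849:Fri✓ 1850:Sat 1851:Sun …(4 more)… 1856:Sun 1857:Mon 1858:Tue 1859:Wed 1860:Fri✓ 1861:Sat 1862:Sun 1863:Mon 1864:Wed 1865:Thu✓ 1866:Fri✓ 1867:Sat 1868:Mon 1869:Tue 1870:Wed
Years with five Fridays: 1837, 1838, 1843, 1848, 1849, 1854, 1855, 1860, 1865, 1866 → 10.

10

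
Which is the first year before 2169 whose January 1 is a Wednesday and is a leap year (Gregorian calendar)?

2144

Jan 1 advances by 2 weekdays after a leap year and by 1 after a common year.
2169: Jan 1 is Sunday.
2168: Friday (leap)
2167: Thursday
2166: Wednesday
2165: Tuesday
2164: Sunday (leap)
2163: Saturday
2162: Friday
2161: Thursday
2160: Tuesday (leap)
2159: Monday
2158: Sunday
2157: Saturday
2156: Thursday (leap)
2155: Wednesday
2154: Tuesday
2153: Monday
2152: Saturday (leap)
2151: Friday
2150: Thursday
2149: Wednesday
2148: Monday (leap)
2147: Sunday
2146: Saturday
2145: Friday
2144: Wednesday (leap)
2144 begins on a Wednesday and is a leap year.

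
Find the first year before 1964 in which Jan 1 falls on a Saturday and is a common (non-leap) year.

Jan 1 advances by 2 weekdays after a leap year and by 1 after a common year.
1964: Jan 1 is Wednesday (leap).
1963: Tuesday
1962: Monday
1961: Sunday
1960: Friday (leap)
1959: Thursday
1958: Wednesday
1957: Tuesday
1956: Sunday (leap)
1955: Saturday
1955 begins on a Saturday and is a common year.

1955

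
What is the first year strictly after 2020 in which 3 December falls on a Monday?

From one year to the next, a fixed date's weekday advances by 1, or by 2 when a Feb 29 lies between the two dates.
2020: December 3 is Thursday.
2021: Friday (+1)
2022: Saturday (+1)
2023: Sunday (+1)
2024: Tuesday (+2)
2025: Wednesday (+1)
2026: Thursday (+1)
2027: Friday (+1)
2028: Sunday (+2)
2029: Monday (+1)
3 December falls on a Monday in 2029.

2029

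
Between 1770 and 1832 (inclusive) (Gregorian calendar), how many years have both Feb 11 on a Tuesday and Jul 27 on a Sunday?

Check each year's weekday for Feb 11 and Jul 27:
  1770: Sun/Fri  1771: Mon/Sat  1772: Tue/Mon  1773: Thu/Tue  1774: Fri/Wed  1775: Sat/Thu  1776: Sun/Sat  1777: Tue/Sun ✓  1778: Wed/Mon  1779: Thu/Tue  1780: Fri/Thu  1781: Sun/Fri  1782: Mon/Sat  1783: Tue/Sun ✓  …(35 more)…  1819: Thu/Tue  1820: Fri/Thu  1821: Sun/Fri  1822: Mon/Sat  1823: Tue/Sun ✓  1824: Wed/Tue  1825: Fri/Wed  1826: Sat/Thu  1827: Sun/Fri  1828: Mon/Sun  1829: Wed/Mon  1830: Thu/Tue  1831: Fri/Wed  1832: Sat/Fri
Both conditions hold in: 1777, 1783, 1794, 1800, 1806, 1817, 1823 — 7.

7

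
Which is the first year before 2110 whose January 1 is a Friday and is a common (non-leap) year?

2106

Jan 1 advances by 2 weekdays after a leap year and by 1 after a common year.
2110: Jan 1 is Wednesday.
2109: Tuesday
2108: Sunday (leap)
2107: Saturday
2106: Friday
2106 begins on a Friday and is a common year.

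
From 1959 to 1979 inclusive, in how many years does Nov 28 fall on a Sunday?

Track Nov 28's weekday year by year (advancing +1, or +2 across a Feb 29):
  1959: Sat  1960: Mon (+2)  1961: Tue (+1)  1962: Wed (+1)  1963: Thu (+1)
  1964: Sat (+2)  1965: Sun (+1) ✓  1966: Mon (+1)  1967: Tue (+1)  1968: Thu (+2)
  1969: Fri (+1)  1970: Sat (+1)  1971: Sun (+1) ✓  1972: Tue (+2)  1973: Wed (+1)
  1974: Thu (+1)  1975: Fri (+1)  1976: Sun (+2) ✓  1977: Mon (+1)  1978: Tue (+1)
  1979: Wed (+1)
Sunday years: 1965, 1971, 1976 — 3 in total.

3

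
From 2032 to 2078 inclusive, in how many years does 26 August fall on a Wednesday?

7

Track 26 August's weekday year by year (advancing +1, or +2 across a Feb 29):
  2032: Thu  2033: Fri (+1)  2034: Sat (+1)  2035: Sun (+1)  2036: Tue (+2)
  2037: Wed (+1) ✓  2038: Thu (+1)  2039: Fri (+1)  2040: Sun (+2)  2041: Mon (+1)
  2042: Tue (+1)  2043: Wed (+1) ✓  2044: Fri (+2)  2045: Sat (+1)  … (19 more years) …
  2065: Wed (+1) ✓  2066: Thu (+1)  2067: Fri (+1)  2068: Sun (+2)  2069: Mon (+1)
  2070: Tue (+1)  2071: Wed (+1) ✓  2072: Fri (+2)  2073: Sat (+1)  2074: Sun (+1)
  2075: Mon (+1)  2076: Wed (+2) ✓  2077: Thu (+1)  2078: Fri (+1)
Wednesday years: 2037, 2043, 2048, 2054, 2065, 2071, 2076 — 7 in total.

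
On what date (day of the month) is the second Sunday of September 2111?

September 1, 2111 is a Tuesday, so the first Sunday is the 6th.
The second Sunday is 6 + 7 = 13.

13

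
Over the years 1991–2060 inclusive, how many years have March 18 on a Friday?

9

Track March 18's weekday year by year (advancing +1, or +2 across a Feb 29):
  1991: Mon  1992: Wed (+2)  1993: Thu (+1)  1994: Fri (+1) ✓  1995: Sat (+1)
  1996: Mon (+2)  1997: Tue (+1)  1998: Wed (+1)  1999: Thu (+1)  2000: Sat (+2)
  2001: Sun (+1)  2002: Mon (+1)  2003: Tue (+1)  2004: Thu (+2)  … (42 more years) …
  2047: Mon (+1)  2048: Wed (+2)  2049: Thu (+1)  2050: Fri (+1) ✓  2051: Sat (+1)
  2052: Mon (+2)  2053: Tue (+1)  2054: Wed (+1)  2055: Thu (+1)  2056: Sat (+2)
  2057: Sun (+1)  2058: Mon (+1)  2059: Tue (+1)  2060: Thu (+2)
Friday years: 1994, 2005, 2011, 2016, 2022, 2033, 2039, 2044, 2050 — 9 in total.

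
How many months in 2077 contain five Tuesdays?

4

A month of length L has five Tuesdays iff its first Tuesday is on day ≤ L−28 (so day 1–3 in a 31-day month, 1–2 in a 30-day month, day 1 in a leap February).
Checking each month of 2077: Jan starts Fri (31d); Feb starts Mon (28d); Mar starts Mon (31d) ✓; Apr starts Thu (30d); May starts Sat (31d); Jun starts Tue (30d) ✓; Jul starts Thu (31d); Aug starts Sun (31d) ✓; Sep starts Wed (30d); Oct starts Fri (31d); Nov starts Mon (30d) ✓; Dec starts Wed (31d).
Five-Tuesday months: March, June, August, November → 4.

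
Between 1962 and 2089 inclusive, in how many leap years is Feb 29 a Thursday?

Leap years in 1962–2089: 32 of them.
Feb 29 weekday advances by 5 (mod 7) from one leap year to the next four years later (or differs when a century non-leap intervenes).
Leap-day weekdays: 1964:Sat 1968:Thu✓ 1972:Tue 1976:Sun 1980:Fri 1984:Wed 1988:Mon 1992:Sat 1996:Thu✓ 2000:Tue 2004:Sun 2008:Fri 2012:Wed …(6 more)… 2040:Wed 2044:Mon 2048:Sat 2052:Thu✓ 2056:Tue 2060:Sun 2064:Fri 2068:Wed 2072:Mon 2076:Sat 2080:Thu✓ 2084:Tue 2088:Sun
Thursday: 1968, 1996, 2024, 2052, 2080 → 5.

5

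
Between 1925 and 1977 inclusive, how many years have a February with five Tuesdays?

February has 28 days (29 in leap years); it has five Tuesdays when Tuesday falls among the first (month-length − 28) days — i.e. when February 1 is Tuesday in a leap year (never in a common year).
February 1 by year: 1925:Sun 1926:Mon 1927:Tue 1928:Wed 1929:Fri 1930:Sat 1931:Sun 1932:Mon 1933:Wed 1934:Thu 1935:Fri 1936:Sat 1937:Mon 1938:Tue 1939:Wed …(23 more)… 1963:Fri 1964:Sat 1965:Mon 1966:Tue 1967:Wed 1968:Thu 1969:Sat 1970:Sun 1971:Mon 1972:Tue✓ 1973:Thu 1974:Fri 1975:Sat 1976:Sun 1977:Tue
Years with five Tuesdays: 1944, 1972 → 2.

2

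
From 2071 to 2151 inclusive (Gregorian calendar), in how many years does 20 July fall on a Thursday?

Track 20 July's weekday year by year (advancing +1, or +2 across a Feb 29):
  2071: Mon  2072: Wed (+2)  2073: Thu (+1) ✓  2074: Fri (+1)  2075: Sat (+1)
  2076: Mon (+2)  2077: Tue (+1)  2078: Wed (+1)  2079: Thu (+1) ✓  2080: Sat (+2)
  2081: Sun (+1)  2082: Mon (+1)  2083: Tue (+1)  2084: Thu (+2) ✓  … (53 more years) …
  2138: Sun (+1)  2139: Mon (+1)  2140: Wed (+2)  2141: Thu (+1) ✓  2142: Fri (+1)
  2143: Sat (+1)  2144: Mon (+2)  2145: Tue (+1)  2146: Wed (+1)  2147: Thu (+1) ✓
  2148: Sat (+2)  2149: Sun (+1)  2150: Mon (+1)  2151: Tue (+1)
Thursday years: 2073, 2079, 2084, 2090, 2102, 2113, 2119, 2124, 2130, 2141, 2147 — 11 in total.

11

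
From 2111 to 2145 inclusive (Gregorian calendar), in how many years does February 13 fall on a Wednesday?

Track February 13's weekday year by year (advancing +1, or +2 across a Feb 29):
  2111: Fri  2112: Sat (+1)  2113: Mon (+2)  2114: Tue (+1)  2115: Wed (+1) ✓
  2116: Thu (+1)  2117: Sat (+2)  2118: Sun (+1)  2119: Mon (+1)  2120: Tue (+1)
  2121: Thu (+2)  2122: Fri (+1)  2123: Sat (+1)  2124: Sun (+1)  … (7 more years) …
  2132: Wed (+1) ✓  2133: Fri (+2)  2134: Sat (+1)  2135: Sun (+1)  2136: Mon (+1)
  2137: Wed (+2) ✓  2138: Thu (+1)  2139: Fri (+1)  2140: Sat (+1)  2141: Mon (+2)
  2142: Tue (+1)  2143: Wed (+1) ✓  2144: Thu (+1)  2145: Sat (+2)
Wednesday years: 2115, 2126, 2132, 2137, 2143 — 5 in total.

5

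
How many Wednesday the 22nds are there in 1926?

Check the 22nd of each month of 1926: Jan 22: Fri, Feb 22: Mon, Mar 22: Mon, Apr 22: Thu, May 22: Sat, Jun 22: Tue, Jul 22: Thu, Aug 22: Sun, Sep 22: Wed, Oct 22: Fri, Nov 22: Mon, Dec 22: Wed.
Wednesday occurs in September, December — 2 months.

2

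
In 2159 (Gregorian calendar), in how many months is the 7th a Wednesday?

3

Check the 7th of each month of 2159: Jan 7: Sun, Feb 7: Wed, Mar 7: Wed, Apr 7: Sat, May 7: Mon, Jun 7: Thu, Jul 7: Sat, Aug 7: Tue, Sep 7: Fri, Oct 7: Sun, Nov 7: Wed, Dec 7: Fri.
Wednesday occurs in February, March, November — 3 months.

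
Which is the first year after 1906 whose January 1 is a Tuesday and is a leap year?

1924

Jan 1 advances by 2 weekdays after a leap year and by 1 after a common year.
1906: Jan 1 is Monday.
1907: Tuesday
1908: Wednesday (leap)
1909: Friday
1910: Saturday
1911: Sunday
1912: Monday (leap)
1913: Wednesday
1914: Thursday
1915: Friday
1916: Saturday (leap)
1917: Monday
1918: Tuesday
1919: Wednesday
1920: Thursday (leap)
1921: Saturday
1922: Sunday
1923: Monday
1924: Tuesday (leap)
1924 begins on a Tuesday and is a leap year.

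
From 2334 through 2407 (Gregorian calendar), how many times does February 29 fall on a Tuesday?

3

Leap years in 2334–2407: 18 of them.
Feb 29 weekday advances by 5 (mod 7) from one leap year to the next four years later (or differs when a century non-leap intervenes).
Leap-day weekdays: 2336:Sat 2340:Thu 2344:Tue✓ 2348:Sun 2352:Fri 2356:Wed 2360:Mon 2364:Sat 2368:Thu 2372:Tue✓ 2376:Sun 2380:Fri 2384:Wed 2388:Mon 2392:Sat 2396:Thu 2400:Tue✓ 2404:Sun
Tuesday: 2344, 2372, 2400 → 3.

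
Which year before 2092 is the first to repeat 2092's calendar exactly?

2064

Two years share a calendar iff Jan 1 falls on the same weekday and both are leap or both are common. 2092: Jan 1 is Tuesday, leap year.
2091: Jan 1 Monday, common
2090: Jan 1 Sunday, common
2089: Jan 1 Saturday, common
2088: Jan 1 Thursday, leap
2087: Jan 1 Wednesday, common
2086: Jan 1 Tuesday, common
2085: Jan 1 Monday, common
2084: Jan 1 Saturday, leap
2083: Jan 1 Friday, common
2082: Jan 1 Thursday, common
2081: Jan 1 Wednesday, common
2080: Jan 1 Monday, leap
2079: Jan 1 Sunday, common
2078: Jan 1 Saturday, common
2077: Jan 1 Friday, common
2076: Jan 1 Wednesday, leap
2075: Jan 1 Tuesday, common
2074: Jan 1 Monday, common
2073: Jan 1 Sunday, common
2072: Jan 1 Friday, leap
2071: Jan 1 Thursday, common
2070: Jan 1 Wednesday, common
2069: Jan 1 Tuesday, common
2068: Jan 1 Sunday, leap
2067: Jan 1 Saturday, common
2066: Jan 1 Friday, common
2065: Jan 1 Thursday, common
2064: Jan 1 Tuesday, leap
2064 matches on both conditions.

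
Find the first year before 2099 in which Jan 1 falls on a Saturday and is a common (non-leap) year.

Jan 1 advances by 2 weekdays after a leap year and by 1 after a common year.
2099: Jan 1 is Thursday.
2098: Wednesday
2097: Tuesday
2096: Sunday (leap)
2095: Saturday
2095 begins on a Saturday and is a common year.

2095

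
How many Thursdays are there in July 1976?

July 1976 has 31 days and begins on Thursday.
The first Thursday is July 1.
Thursdays fall on 1, 8, 15, 22, 29 — that's 5.

5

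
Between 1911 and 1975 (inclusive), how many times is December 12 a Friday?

Track December 12's weekday year by year (advancing +1, or +2 across a Feb 29):
  1911: Tue  1912: Thu (+2)  1913: Fri (+1) ✓  1914: Sat (+1)  1915: Sun (+1)
  1916: Tue (+2)  1917: Wed (+1)  1918: Thu (+1)  1919: Fri (+1) ✓  1920: Sun (+2)
  1921: Mon (+1)  1922: Tue (+1)  1923: Wed (+1)  1924: Fri (+2) ✓  … (37 more years) …
  1962: Wed (+1)  1963: Thu (+1)  1964: Sat (+2)  1965: Sun (+1)  1966: Mon (+1)
  1967: Tue (+1)  1968: Thu (+2)  1969: Fri (+1) ✓  1970: Sat (+1)  1971: Sun (+1)
  1972: Tue (+2)  1973: Wed (+1)  1974: Thu (+1)  1975: Fri (+1) ✓
Friday years: 1913, 1919, 1924, 1930, 1941, 1947, 1952, 1958, 1969, 1975 — 10 in total.

10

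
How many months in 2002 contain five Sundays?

A month of length L has five Sundays iff its first Sunday is on day ≤ L−28 (so day 1–3 in a 31-day month, 1–2 in a 30-day month, day 1 in a leap February).
Checking each month of 2002: Jan starts Tue (31d); Feb starts Fri (28d); Mar starts Fri (31d) ✓; Apr starts Mon (30d); May starts Wed (31d); Jun starts Sat (30d) ✓; Jul starts Mon (31d); Aug starts Thu (31d); Sep starts Sun (30d) ✓; Oct starts Tue (31d); Nov starts Fri (30d); Dec starts Sun (31d) ✓.
Five-Sunday months: March, June, September, December → 4.

4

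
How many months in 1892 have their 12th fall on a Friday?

2

Check the 12th of each month of 1892: Jan 12: Tue, Feb 12: Fri, Mar 12: Sat, Apr 12: Tue, May 12: Thu, Jun 12: Sun, Jul 12: Tue, Aug 12: Fri, Sep 12: Mon, Oct 12: Wed, Nov 12: Sat, Dec 12: Mon.
Friday occurs in February, August — 2 months.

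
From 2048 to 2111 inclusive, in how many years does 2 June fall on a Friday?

8

Track 2 June's weekday year by year (advancing +1, or +2 across a Feb 29):
  2048: Tue  2049: Wed (+1)  2050: Thu (+1)  2051: Fri (+1) ✓  2052: Sun (+2)
  2053: Mon (+1)  2054: Tue (+1)  2055: Wed (+1)  2056: Fri (+2) ✓  2057: Sat (+1)
  2058: Sun (+1)  2059: Mon (+1)  2060: Wed (+2)  2061: Thu (+1)  … (36 more years) …
  2098: Mon (+1)  2099: Tue (+1)  2100: Wed (+1)  2101: Thu (+1)  2102: Fri (+1) ✓
  2103: Sat (+1)  2104: Mon (+2)  2105: Tue (+1)  2106: Wed (+1)  2107: Thu (+1)
  2108: Sat (+2)  2109: Sun (+1)  2110: Mon (+1)  2111: Tue (+1)
Friday years: 2051, 2056, 2062, 2073, 2079, 2084, 2090, 2102 — 8 in total.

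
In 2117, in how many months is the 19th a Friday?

3

Check the 19th of each month of 2117: Jan 19: Tue, Feb 19: Fri, Mar 19: Fri, Apr 19: Mon, May 19: Wed, Jun 19: Sat, Jul 19: Mon, Aug 19: Thu, Sep 19: Sun, Oct 19: Tue, Nov 19: Fri, Dec 19: Sun.
Friday occurs in February, March, November — 3 months.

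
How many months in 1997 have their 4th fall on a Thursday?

Check the 4th of each month of 1997: Jan 4: Sat, Feb 4: Tue, Mar 4: Tue, Apr 4: Fri, May 4: Sun, Jun 4: Wed, Jul 4: Fri, Aug 4: Mon, Sep 4: Thu, Oct 4: Sat, Nov 4: Tue, Dec 4: Thu.
Thursday occurs in September, December — 2 months.

2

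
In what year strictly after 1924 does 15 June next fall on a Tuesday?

From one year to the next, a fixed date's weekday advances by 1, or by 2 when a Feb 29 lies between the two dates.
1924: June 15 is Sunday.
1925: Monday (+1)
1926: Tuesday (+1)
15 June falls on a Tuesday in 1926.

1926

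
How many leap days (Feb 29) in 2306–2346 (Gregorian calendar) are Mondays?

1

Leap years in 2306–2346: 10 of them.
Feb 29 weekday advances by 5 (mod 7) from one leap year to the next four years later (or differs when a century non-leap intervenes).
Leap-day weekdays: 2308:Sat 2312:Thu 2316:Tue 2320:Sun 2324:Fri 2328:Wed 2332:Mon✓ 2336:Sat 2340:Thu 2344:Tue
Monday: 2332 → 1.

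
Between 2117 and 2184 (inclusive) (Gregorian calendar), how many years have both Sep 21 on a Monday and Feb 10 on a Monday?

Check each year's weekday for Sep 21 and Feb 10:
  2117: Tue/Wed  2118: Wed/Thu  2119: Thu/Fri  2120: Sat/Sat  2121: Sun/Mon  2122: Mon/Tue  2123: Tue/Wed  2124: Thu/Thu  2125: Fri/Sat  2126: Sat/Sun  2127: Sun/Mon  2128: Tue/Tue  2129: Wed/Thu  2130: Thu/Fri  …(40 more)…  2171: Sat/Sun  2172: Mon/Mon ✓  2173: Tue/Wed  2174: Wed/Thu  2175: Thu/Fri  2176: Sat/Sat  2177: Sun/Mon  2178: Mon/Tue  2179: Tue/Wed  2180: Thu/Thu  2181: Fri/Sat  2182: Sat/Sun  2183: Sun/Mon  2184: Tue/Tue
Both conditions hold in: 2144, 2172 — 2.

2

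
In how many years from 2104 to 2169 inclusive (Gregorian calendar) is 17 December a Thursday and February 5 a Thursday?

8

Check each year's weekday for 17 December and February 5:
  2104: Wed/Tue  2105: Thu/Thu ✓  2106: Fri/Fri  2107: Sat/Sat  2108: Mon/Sun  2109: Tue/Tue  2110: Wed/Wed  2111: Thu/Thu ✓  2112: Sat/Fri  2113: Sun/Sun  2114: Mon/Mon  2115: Tue/Tue  2116: Thu/Wed  2117: Fri/Fri  …(38 more)…  2156: Fri/Thu  2157: Sat/Sat  2158: Sun/Sun  2159: Mon/Mon  2160: Wed/Tue  2161: Thu/Thu ✓  2162: Fri/Fri  2163: Sat/Sat  2164: Mon/Sun  2165: Tue/Tue  2166: Wed/Wed  2167: Thu/Thu ✓  2168: Sat/Fri  2169: Sun/Sun
Both conditions hold in: 2105, 2111, 2122, 2133, 2139, 2150, 2161, 2167 — 8.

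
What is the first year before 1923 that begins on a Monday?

Jan 1 advances by 2 weekdays after a leap year and by 1 after a common year.
1923: Jan 1 is Monday.
1922: Sunday
1921: Saturday
1920: Thursday (leap)
1919: Wednesday
1918: Tuesday
1917: Monday
1917 begins on a Monday

1917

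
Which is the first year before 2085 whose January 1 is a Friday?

2083

Jan 1 advances by 2 weekdays after a leap year and by 1 after a common year.
2085: Jan 1 is Monday.
2084: Saturday (leap)
2083: Friday
2083 begins on a Friday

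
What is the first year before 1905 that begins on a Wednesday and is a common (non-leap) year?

Jan 1 advances by 2 weekdays after a leap year and by 1 after a common year.
1905: Jan 1 is Sunday.
1904: Friday (leap)
1903: Thursday
1902: Wednesday
1902 begins on a Wednesday and is a common year.

1902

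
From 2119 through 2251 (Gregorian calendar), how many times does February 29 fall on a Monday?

5

Leap years in 2119–2251: 32 of them.
Feb 29 weekday advances by 5 (mod 7) from one leap year to the next four years later (or differs when a century non-leap intervenes).
Leap-day weekdays: 2120:Thu 2124:Tue 2128:Sun 2132:Fri 2136:Wed 2140:Mon✓ 2144:Sat 2148:Thu 2152:Tue 2156:Sun 2160:Fri 2164:Wed 2168:Mon✓ …(6 more)… 2196:Mon✓ 2204:Wed 2208:Mon✓ 2212:Sat 2216:Thu 2220:Tue 2224:Sun 2228:Fri 2232:Wed 2236:Mon✓ 2240:Sat 2244:Thu 2248:Tue
Monday: 2140, 2168, 2196, 2208, 2236 → 5.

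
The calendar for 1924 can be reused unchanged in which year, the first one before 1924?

Two years share a calendar iff Jan 1 falls on the same weekday and both are leap or both are common. 1924: Jan 1 is Tuesday, leap year.
1923: Jan 1 Monday, common
1922: Jan 1 Sunday, common
1921: Jan 1 Saturday, common
1920: Jan 1 Thursday, leap
1919: Jan 1 Wednesday, common
1918: Jan 1 Tuesday, common
1917: Jan 1 Monday, common
1916: Jan 1 Saturday, leap
1915: Jan 1 Friday, common
1914: Jan 1 Thursday, common
1913: Jan 1 Wednesday, common
1912: Jan 1 Monday, leap
1911: Jan 1 Sunday, common
1910: Jan 1 Saturday, common
1909: Jan 1 Friday, common
1908: Jan 1 Wednesday, leap
1907: Jan 1 Tuesday, common
1906: Jan 1 Monday, common
1905: Jan 1 Sunday, common
1904: Jan 1 Friday, leap
1903: Jan 1 Thursday, common
1902: Jan 1 Wednesday, common
1901: Jan 1 Tuesday, common
1900: Jan 1 Monday, common
1899: Jan 1 Sunday, common
1898: Jan 1 Saturday, common
1897: Jan 1 Friday, common
1896: Jan 1 Wednesday, leap
1895: Jan 1 Tuesday, common
1894: Jan 1 Monday, common
1893: Jan 1 Sunday, common
1892: Jan 1 Friday, leap
1891: Jan 1 Thursday, common
1890: Jan 1 Wednesday, common
1889: Jan 1 Tuesday, common
1888: Jan 1 Sunday, leap
1887: Jan 1 Saturday, common
1886: Jan 1 Friday, common
1885: Jan 1 Thursday, common
1884: Jan 1 Tuesday, leap
1884 matches on both conditions.

1884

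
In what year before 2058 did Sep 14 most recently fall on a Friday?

From one year to the next, a fixed date's weekday advances by 1, or by 2 when a Feb 29 lies between the two dates.
2058: September 14 is Saturday.
2057: Friday (−1)
Sep 14 falls on a Friday in 2057.

2057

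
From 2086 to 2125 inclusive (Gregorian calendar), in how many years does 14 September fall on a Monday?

6

Track 14 September's weekday year by year (advancing +1, or +2 across a Feb 29):
  2086: Sat  2087: Sun (+1)  2088: Tue (+2)  2089: Wed (+1)  2090: Thu (+1)
  2091: Fri (+1)  2092: Sun (+2)  2093: Mon (+1) ✓  2094: Tue (+1)  2095: Wed (+1)
  2096: Fri (+2)  2097: Sat (+1)  2098: Sun (+1)  2099: Mon (+1) ✓  … (12 more years) …
  2112: Wed (+2)  2113: Thu (+1)  2114: Fri (+1)  2115: Sat (+1)  2116: Mon (+2) ✓
  2117: Tue (+1)  2118: Wed (+1)  2119: Thu (+1)  2120: Sat (+2)  2121: Sun (+1)
  2122: Mon (+1) ✓  2123: Tue (+1)  2124: Thu (+2)  2125: Fri (+1)
Monday years: 2093, 2099, 2105, 2111, 2116, 2122 — 6 in total.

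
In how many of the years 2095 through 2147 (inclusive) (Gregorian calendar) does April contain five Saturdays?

April has 30 days; it has five Saturdays when Saturday falls among the first (month-length − 28) days — i.e. when April 1 is one of Saturday/Friday.
April 1 by year: 2095:Fri✓ 2096:Sun 2097:Mon 2098:Tue 2099:Wed 2100:Thu 2101:Fri✓ 2102:Sat✓ 2103:Sun 2104:Tue 2105:Wed 2106:Thu 2107:Fri✓ 2108:Sun 2109:Mon …(23 more)… 2133:Wed 2134:Thu 2135:Fri✓ 2136:Sun 2137:Mon 2138:Tue 2139:Wed 2140:Fri✓ 2141:Sat✓ 2142:Sun 2143:Mon 2144:Wed 2145:Thu 2146:Fri✓ 2147:Sat✓
Years with five Saturdays: 2095, 2101, 2102, 2107, 2112, 2113, 2118, 2119, 2124, 2129, 2130, 2135, 2140, 2141, 2146, 2147 → 16.

16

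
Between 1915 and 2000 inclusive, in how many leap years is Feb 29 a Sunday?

Leap years in 1915–2000: 22 of them.
Feb 29 weekday advances by 5 (mod 7) from one leap year to the next four years later (or differs when a century non-leap intervenes).
Leap-day weekdays: 1916:Tue 1920:Sun✓ 1924:Fri 1928:Wed 1932:Mon 1936:Sat 1940:Thu 1944:Tue 1948:Sun✓ 1952:Fri 1956:Wed 1960:Mon 1964:Sat 1968:Thu 1972:Tue 1976:Sun✓ 1980:Fri 1984:Wed 1988:Mon 1992:Sat 1996:Thu 2000:Tue
Sunday: 1920, 1948, 1976 → 3.

3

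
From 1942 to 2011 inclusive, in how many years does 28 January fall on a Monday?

10

Track 28 January's weekday year by year (advancing +1, or +2 across a Feb 29):
  1942: Wed  1943: Thu (+1)  1944: Fri (+1)  1945: Sun (+2)  1946: Mon (+1) ✓
  1947: Tue (+1)  1948: Wed (+1)  1949: Fri (+2)  1950: Sat (+1)  1951: Sun (+1)
  1952: Mon (+1) ✓  1953: Wed (+2)  1954: Thu (+1)  1955: Fri (+1)  … (42 more years) …
  1998: Wed (+1)  1999: Thu (+1)  2000: Fri (+1)  2001: Sun (+2)  2002: Mon (+1) ✓
  2003: Tue (+1)  2004: Wed (+1)  2005: Fri (+2)  2006: Sat (+1)  2007: Sun (+1)
  2008: Mon (+1) ✓  2009: Wed (+2)  2010: Thu (+1)  2011: Fri (+1)
Monday years: 1946, 1952, 1957, 1963, 1974, 1980, 1985, 1991, 2002, 2008 — 10 in total.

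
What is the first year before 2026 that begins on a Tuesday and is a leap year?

2008

Jan 1 advances by 2 weekdays after a leap year and by 1 after a common year.
2026: Jan 1 is Thursday.
2025: Wednesday
2024: Monday (leap)
2023: Sunday
2022: Saturday
2021: Friday
2020: Wednesday (leap)
2019: Tuesday
2018: Monday
2017: Sunday
2016: Friday (leap)
2015: Thursday
2014: Wednesday
2013: Tuesday
2012: Sunday (leap)
2011: Saturday
2010: Friday
2009: Thursday
2008: Tuesday (leap)
2008 begins on a Tuesday and is a leap year.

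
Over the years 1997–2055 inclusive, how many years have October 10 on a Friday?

9

Track October 10's weekday year by year (advancing +1, or +2 across a Feb 29):
  1997: Fri ✓  1998: Sat (+1)  1999: Sun (+1)  2000: Tue (+2)  2001: Wed (+1)
  2002: Thu (+1)  2003: Fri (+1) ✓  2004: Sun (+2)  2005: Mon (+1)  2006: Tue (+1)
  2007: Wed (+1)  2008: Fri (+2) ✓  2009: Sat (+1)  2010: Sun (+1)  … (31 more years) …
  2042: Fri (+1) ✓  2043: Sat (+1)  2044: Mon (+2)  2045: Tue (+1)  2046: Wed (+1)
  2047: Thu (+1)  2048: Sat (+2)  2049: Sun (+1)  2050: Mon (+1)  2051: Tue (+1)
  2052: Thu (+2)  2053: Fri (+1) ✓  2054: Sat (+1)  2055: Sun (+1)
Friday years: 1997, 2003, 2008, 2014, 2025, 2031, 2036, 2042, 2053 — 9 in total.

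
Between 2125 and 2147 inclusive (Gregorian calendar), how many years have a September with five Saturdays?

7

September has 30 days; it has five Saturdays when Saturday falls among the first (month-length − 28) days — i.e. when September 1 is one of Saturday/Friday.
September 1 by year: 2125:Sat✓ 2126:Sun 2127:Mon 2128:Wed 2129:Thu 2130:Fri✓ 2131:Sat✓ 2132:Mon 2133:Tue 2134:Wed 2135:Thu 2136:Sat✓ 2137:Sun 2138:Mon 2139:Tue 2140:Thu 2141:Fri✓ 2142:Sat✓ 2143:Sun 2144:Tue 2145:Wed 2146:Thu 2147:Fri✓
Years with five Saturdays: 2125, 2130, 2131, 2136, 2141, 2142, 2147 → 7.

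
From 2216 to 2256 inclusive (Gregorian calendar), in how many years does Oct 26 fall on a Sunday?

Track Oct 26's weekday year by year (advancing +1, or +2 across a Feb 29):
  2216: Sat  2217: Sun (+1) ✓  2218: Mon (+1)  2219: Tue (+1)  2220: Thu (+2)
  2221: Fri (+1)  2222: Sat (+1)  2223: Sun (+1) ✓  2224: Tue (+2)  2225: Wed (+1)
  2226: Thu (+1)  2227: Fri (+1)  2228: Sun (+2) ✓  2229: Mon (+1)  … (13 more years) …
  2243: Thu (+1)  2244: Sat (+2)  2245: Sun (+1) ✓  2246: Mon (+1)  2247: Tue (+1)
  2248: Thu (+2)  2249: Fri (+1)  2250: Sat (+1)  2251: Sun (+1) ✓  2252: Tue (+2)
  2253: Wed (+1)  2254: Thu (+1)  2255: Fri (+1)  2256: Sun (+2) ✓
Sunday years: 2217, 2223, 2228, 2234, 2245, 2251, 2256 — 7 in total.

7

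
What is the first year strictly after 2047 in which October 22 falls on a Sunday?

2051

From one year to the next, a fixed date's weekday advances by 1, or by 2 when a Feb 29 lies between the two dates.
2047: October 22 is Tuesday.
2048: Thursday (+2)
2049: Friday (+1)
2050: Saturday (+1)
2051: Sunday (+1)
October 22 falls on a Sunday in 2051.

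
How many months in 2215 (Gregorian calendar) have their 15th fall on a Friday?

Check the 15th of each month of 2215: Jan 15: Sun, Feb 15: Wed, Mar 15: Wed, Apr 15: Sat, May 15: Mon, Jun 15: Thu, Jul 15: Sat, Aug 15: Tue, Sep 15: Fri, Oct 15: Sun, Nov 15: Wed, Dec 15: Fri.
Friday occurs in September, December — 2 months.

2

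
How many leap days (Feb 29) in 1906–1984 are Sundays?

3

Leap years in 1906–1984: 20 of them.
Feb 29 weekday advances by 5 (mod 7) from one leap year to the next four years later (or differs when a century non-leap intervenes).
Leap-day weekdays: 1908:Sat 1912:Thu 1916:Tue 1920:Sun✓ 1924:Fri 1928:Wed 1932:Mon 1936:Sat 1940:Thu 1944:Tue 1948:Sun✓ 1952:Fri 1956:Wed 1960:Mon 1964:Sat 1968:Thu 1972:Tue 1976:Sun✓ 1980:Fri 1984:Wed
Sunday: 1920, 1948, 1976 → 3.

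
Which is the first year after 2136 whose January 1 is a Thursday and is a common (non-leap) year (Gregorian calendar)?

2139

Jan 1 advances by 2 weekdays after a leap year and by 1 after a common year.
2136: Jan 1 is Sunday (leap).
2137: Tuesday
2138: Wednesday
2139: Thursday
2139 begins on a Thursday and is a common year.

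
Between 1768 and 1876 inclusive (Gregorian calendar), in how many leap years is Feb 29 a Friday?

Leap years in 1768–1876: 27 of them.
Feb 29 weekday advances by 5 (mod 7) from one leap year to the next four years later (or differs when a century non-leap intervenes).
Leap-day weekdays: 1768:Mon 1772:Sat 1776:Thu 1780:Tue 1784:Sun 1788:Fri✓ 1792:Wed 1796:Mon 1804:Wed 1808:Mon 1812:Sat 1816:Thu 1820:Tue 1824:Sun 1828:Fri✓ 1832:Wed 1836:Mon 1840:Sat 1844:Thu 1848:Tue 1852:Sun 1856:Fri✓ 1860:Wed 1864:Mon 1868:Sat 1872:Thu 1876:Tue
Friday: 1788, 1828, 1856 → 3.

3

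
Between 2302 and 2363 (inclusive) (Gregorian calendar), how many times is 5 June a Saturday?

8

Track 5 June's weekday year by year (advancing +1, or +2 across a Feb 29):
  2302: Thu  2303: Fri (+1)  2304: Sun (+2)  2305: Mon (+1)  2306: Tue (+1)
  2307: Wed (+1)  2308: Fri (+2)  2309: Sat (+1) ✓  2310: Sun (+1)  2311: Mon (+1)
  2312: Wed (+2)  2313: Thu (+1)  2314: Fri (+1)  2315: Sat (+1) ✓  … (34 more years) …
  2350: Mon (+1)  2351: Tue (+1)  2352: Thu (+2)  2353: Fri (+1)  2354: Sat (+1) ✓
  2355: Sun (+1)  2356: Tue (+2)  2357: Wed (+1)  2358: Thu (+1)  2359: Fri (+1)
  2360: Sun (+2)  2361: Mon (+1)  2362: Tue (+1)  2363: Wed (+1)
Saturday years: 2309, 2315, 2320, 2326, 2337, 2343, 2348, 2354 — 8 in total.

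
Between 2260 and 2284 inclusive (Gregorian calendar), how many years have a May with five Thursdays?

May has 31 days; it has five Thursdays when Thursday falls among the first (month-length − 28) days — i.e. when May 1 is one of Thursday/Wednesday/Tuesday.
May 1 by year: 2260:Tue✓ 2261:Wed✓ 2262:Thu✓ 2263:Fri 2264:Sun 2265:Mon 2266:Tue✓ 2267:Wed✓ 2268:Fri 2269:Sat 2270:Sun 2271:Mon 2272:Wed✓ 2273:Thu✓ 2274:Fri 2275:Sat 2276:Mon 2277:Tue✓ 2278:Wed✓ 2279:Thu✓ 2280:Sat 2281:Sun 2282:Mon 2283:Tue✓ 2284:Thu✓
Years with five Thursdays: 2260, 2261, 2262, 2266, 2267, 2272, 2273, 2277, 2278, 2279, 2283, 2284 → 12.

12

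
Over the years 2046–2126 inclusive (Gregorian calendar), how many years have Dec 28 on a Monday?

Track Dec 28's weekday year by year (advancing +1, or +2 across a Feb 29):
  2046: Fri  2047: Sat (+1)  2048: Mon (+2) ✓  2049: Tue (+1)  2050: Wed (+1)
  2051: Thu (+1)  2052: Sat (+2)  2053: Sun (+1)  2054: Mon (+1) ✓  2055: Tue (+1)
  2056: Thu (+2)  2057: Fri (+1)  2058: Sat (+1)  2059: Sun (+1)  … (53 more years) …
  2113: Thu (+1)  2114: Fri (+1)  2115: Sat (+1)  2116: Mon (+2) ✓  2117: Tue (+1)
  2118: Wed (+1)  2119: Thu (+1)  2120: Sat (+2)  2121: Sun (+1)  2122: Mon (+1) ✓
  2123: Tue (+1)  2124: Thu (+2)  2125: Fri (+1)  2126: Sat (+1)
Monday years: 2048, 2054, 2065, 2071, 2076, 2082, 2093, 2099, 2105, 2111, 2116, 2122 — 12 in total.

12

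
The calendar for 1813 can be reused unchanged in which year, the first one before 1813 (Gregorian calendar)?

1802

Two years share a calendar iff Jan 1 falls on the same weekday and both are leap or both are common. 1813: Jan 1 is Friday, common year.
1812: Jan 1 Wednesday, leap
1811: Jan 1 Tuesday, common
1810: Jan 1 Monday, common
1809: Jan 1 Sunday, common
1808: Jan 1 Friday, leap
1807: Jan 1 Thursday, common
1806: Jan 1 Wednesday, common
1805: Jan 1 Tuesday, common
1804: Jan 1 Sunday, leap
1803: Jan 1 Saturday, common
1802: Jan 1 Friday, common
1802 matches on both conditions.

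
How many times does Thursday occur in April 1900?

April 1900 has 30 days and begins on Sunday.
The first Thursday is April 5.
Thursdays fall on 5, 12, 19, 26 — that's 4.

4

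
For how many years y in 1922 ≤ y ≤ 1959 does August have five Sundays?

August has 31 days; it has five Sundays when Sunday falls among the first (month-length − 28) days — i.e. when August 1 is one of Sunday/Saturday/Friday.
August 1 by year: 1922:Tue 1923:Wed 1924:Fri✓ 1925:Sat✓ 1926:Sun✓ 1927:Mon 1928:Wed 1929:Thu 1930:Fri✓ 1931:Sat✓ 1932:Mon 1933:Tue 1934:Wed 1935:Thu 1936:Sat✓ …(8 more)… 1945:Wed 1946:Thu 1947:Fri✓ 1948:Sun✓ 1949:Mon 1950:Tue 1951:Wed 1952:Fri✓ 1953:Sat✓ 1954:Sun✓ 1955:Mon 1956:Wed 1957:Thu 1958:Fri✓ 1959:Sat✓
Years with five Sundays: 1924, 1925, 1926, 1930, 1931, 1936, 1937, 1941, 1942, 1943, 1947, 1948, 1952, 1953, 1954, 1958, 1959 → 17.

17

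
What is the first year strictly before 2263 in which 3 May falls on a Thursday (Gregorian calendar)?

From one year to the next, a fixed date's weekday advances by 1, or by 2 when a Feb 29 lies between the two dates.
2263: May 3 is Sunday.
2262: Saturday (−1)
2261: Friday (−1)
2260: Thursday (−1)
3 May falls on a Thursday in 2260.

2260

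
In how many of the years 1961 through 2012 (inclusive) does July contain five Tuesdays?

July has 31 days; it has five Tuesdays when Tuesday falls among the first (month-length − 28) days — i.e. when July 1 is one of Tuesday/Monday/Sunday.
July 1 by year: 1961:Sat 1962:Sun✓ 1963:Mon✓ 1964:Wed 1965:Thu 1966:Fri 1967:Sat 1968:Mon✓ 1969:Tue✓ 1970:Wed 1971:Thu 1972:Sat 1973:Sun✓ 1974:Mon✓ 1975:Tue✓ …(22 more)… 1998:Wed 1999:Thu 2000:Sat 2001:Sun✓ 2002:Mon✓ 2003:Tue✓ 2004:Thu 2005:Fri 2006:Sat 2007:Sun✓ 2008:Tue✓ 2009:Wed 2010:Thu 2011:Fri 2012:Sun✓
Years with five Tuesdays: 1962, 1963, 1968, 1969, 1973, 1974, 1975, 1979, 1980, 1984, 1985, 1986, 1990, 1991, 1996, 1997, 2001, 2002, 2003, 2007, 2008, 2012 → 22.

22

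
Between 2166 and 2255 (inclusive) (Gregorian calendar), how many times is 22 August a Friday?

13

Track 22 August's weekday year by year (advancing +1, or +2 across a Feb 29):
  2166: Fri ✓  2167: Sat (+1)  2168: Mon (+2)  2169: Tue (+1)  2170: Wed (+1)
  2171: Thu (+1)  2172: Sat (+2)  2173: Sun (+1)  2174: Mon (+1)  2175: Tue (+1)
  2176: Thu (+2)  2177: Fri (+1) ✓  2178: Sat (+1)  2179: Sun (+1)  … (62 more years) …
  2242: Mon (+1)  2243: Tue (+1)  2244: Thu (+2)  2245: Fri (+1) ✓  2246: Sat (+1)
  2247: Sun (+1)  2248: Tue (+2)  2249: Wed (+1)  2250: Thu (+1)  2251: Fri (+1) ✓
  2252: Sun (+2)  2253: Mon (+1)  2254: Tue (+1)  2255: Wed (+1)
Friday years: 2166, 2177, 2183, 2188, 2194, 2200, 2206, 2217, 2223, 2228, 2234, 2245, 2251 — 13 in total.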